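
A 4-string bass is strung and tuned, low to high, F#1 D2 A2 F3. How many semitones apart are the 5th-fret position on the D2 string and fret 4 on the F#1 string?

9 semitones

D2 at fret 5 → G2 (MIDI 43); F#1 at fret 4 → A#1 (MIDI 34).
43 − 34 = 9, so the two pitches are 9 semitones apart, with G2 the higher.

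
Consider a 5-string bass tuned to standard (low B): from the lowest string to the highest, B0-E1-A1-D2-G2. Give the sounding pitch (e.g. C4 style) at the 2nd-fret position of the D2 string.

Each fret is one semitone, so D2 + 2 = E2.

E2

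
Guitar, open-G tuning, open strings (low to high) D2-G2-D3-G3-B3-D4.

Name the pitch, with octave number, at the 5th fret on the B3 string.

E4

The open B3 string plus 5 semitones: B–C–C#–D–D#–E.
The walk passes from B into C once, so the octave number goes from 3 to 4.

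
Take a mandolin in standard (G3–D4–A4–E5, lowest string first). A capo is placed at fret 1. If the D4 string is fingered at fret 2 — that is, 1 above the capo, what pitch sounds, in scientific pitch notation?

The capo raises the open D4 by 1 semitone to D#4; fretting 1 more gives D4 + 1 + 1 = D4 + 2 semitones = E4.

E4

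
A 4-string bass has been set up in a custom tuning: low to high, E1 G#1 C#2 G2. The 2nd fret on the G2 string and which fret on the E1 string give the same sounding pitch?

G2 at fret 2 is G2 + 2 semitones = A2.
The open E1 string is 15 semitones below the open G2, so the same pitch on the E1 string lies at fret 2 + 15 = 17.

17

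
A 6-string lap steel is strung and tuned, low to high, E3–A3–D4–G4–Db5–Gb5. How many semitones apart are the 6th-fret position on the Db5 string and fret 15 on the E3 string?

Db5 at fret 6 → G5 (MIDI 79); E3 at fret 15 → G4 (MIDI 67).
79 − 67 = 12, so the two pitches are 12 semitones apart, with G5 the higher.

12 semitones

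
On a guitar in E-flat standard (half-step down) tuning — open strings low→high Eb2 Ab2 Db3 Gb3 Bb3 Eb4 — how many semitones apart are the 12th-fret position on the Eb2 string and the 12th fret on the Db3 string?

10 semitones

Eb2 at fret 12 → Eb3 (MIDI 51); Db3 at fret 12 → Db4 (MIDI 61).
51 − 61 = -10, so the two pitches are 10 semitones apart, with Db4 the higher.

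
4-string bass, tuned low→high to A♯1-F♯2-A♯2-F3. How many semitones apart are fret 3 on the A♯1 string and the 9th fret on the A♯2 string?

A♯1 at fret 3 → C♯2 (MIDI 37); A♯2 at fret 9 → G3 (MIDI 55).
37 − 55 = -18, so the two pitches are 18 semitones apart, with G3 the higher.

18 semitones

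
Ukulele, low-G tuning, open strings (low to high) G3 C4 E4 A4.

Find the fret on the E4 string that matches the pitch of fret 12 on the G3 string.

3

Fret 12 on G3 is MIDI 55 + 12 = 67 (G4). On the E4 string (open MIDI 64), that pitch is 67 − 64 = fret 3.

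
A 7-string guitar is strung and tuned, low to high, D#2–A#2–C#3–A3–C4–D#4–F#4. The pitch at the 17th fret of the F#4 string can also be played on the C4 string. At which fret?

F#4 at fret 17 is F#4 + 17 semitones = B5.
The open C4 string is 6 semitones below the open F#4, so the same pitch on the C4 string lies at fret 17 + 6 = 23.

23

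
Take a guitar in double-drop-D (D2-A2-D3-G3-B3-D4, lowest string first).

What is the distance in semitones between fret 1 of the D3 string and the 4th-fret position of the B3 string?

D3 at fret 1 → D#3 (MIDI 51); B3 at fret 4 → D#4 (MIDI 63).
51 − 63 = -12, so the two pitches are 12 semitones apart, with D#4 the higher.

12 semitones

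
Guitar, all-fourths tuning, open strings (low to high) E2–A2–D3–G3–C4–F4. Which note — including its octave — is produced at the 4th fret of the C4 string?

E4

C4 is MIDI 60. Adding 4 gives 64, which is E4.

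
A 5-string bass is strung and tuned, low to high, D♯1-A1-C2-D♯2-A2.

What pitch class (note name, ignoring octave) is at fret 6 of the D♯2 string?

The open D♯2 string plus 6 semitones: D#–E–F–F#–G–G#–A.

A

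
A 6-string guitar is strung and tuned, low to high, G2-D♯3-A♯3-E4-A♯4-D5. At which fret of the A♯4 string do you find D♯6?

17

D♯6 is 17 semitones above the open A♯4 (A#–B–C–C#–…–C#–D–D#), so it sits at fret 17.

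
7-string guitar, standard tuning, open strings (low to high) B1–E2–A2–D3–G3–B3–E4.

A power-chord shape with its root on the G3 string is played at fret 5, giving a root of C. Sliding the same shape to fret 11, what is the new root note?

F#

Moving from fret 5 to fret 11 shifts the root by 6 semitones.
C up 6 semitones is F#.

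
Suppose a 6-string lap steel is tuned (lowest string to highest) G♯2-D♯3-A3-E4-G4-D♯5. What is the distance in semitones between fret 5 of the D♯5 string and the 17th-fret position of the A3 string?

D♯5 at fret 5 → G♯5 (MIDI 80); A3 at fret 17 → D5 (MIDI 74).
80 − 74 = 6, so the two pitches are 6 semitones apart, with G♯5 the higher.

6 semitones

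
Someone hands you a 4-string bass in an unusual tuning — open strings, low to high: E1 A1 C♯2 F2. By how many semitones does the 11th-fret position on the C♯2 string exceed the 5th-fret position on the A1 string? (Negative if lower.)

10 semitones

C♯2 at fret 11 → C3 (MIDI 48); A1 at fret 5 → D2 (MIDI 38).
48 − 38 = 10, so the two pitches are 10 semitones apart.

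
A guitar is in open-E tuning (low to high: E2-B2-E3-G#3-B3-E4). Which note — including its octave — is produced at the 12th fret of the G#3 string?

G#4

G#3 is MIDI 56. Adding 12 gives 68, which is G#4.
(Equivalently spelled Ab4.)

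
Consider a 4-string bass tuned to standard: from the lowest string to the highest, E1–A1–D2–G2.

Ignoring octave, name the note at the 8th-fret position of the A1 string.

F

A1 is MIDI 33. Adding 8 gives 41; 41 mod 12 = 5, i.e. F.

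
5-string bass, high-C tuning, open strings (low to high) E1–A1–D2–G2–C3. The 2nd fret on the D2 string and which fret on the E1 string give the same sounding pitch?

Fret 2 on D2 is MIDI 38 + 2 = 40 (E2). On the E1 string (open MIDI 28), that pitch is 40 − 28 = fret 12.

12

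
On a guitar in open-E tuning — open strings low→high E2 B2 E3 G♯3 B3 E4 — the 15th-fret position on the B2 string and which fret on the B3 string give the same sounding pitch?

Fret 15 on B2 is MIDI 47 + 15 = 62 (D4). On the B3 string (open MIDI 59), that pitch is 62 − 59 = fret 3.

3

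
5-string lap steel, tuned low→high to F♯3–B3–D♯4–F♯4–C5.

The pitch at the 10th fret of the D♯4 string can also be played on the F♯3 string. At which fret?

19

Fret 10 on D♯4 is MIDI 63 + 10 = 73 (C♯5). On the F♯3 string (open MIDI 54), that pitch is 73 − 54 = fret 19.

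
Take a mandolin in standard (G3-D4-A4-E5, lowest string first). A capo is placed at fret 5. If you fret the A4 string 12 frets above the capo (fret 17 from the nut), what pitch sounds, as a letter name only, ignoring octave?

The capo raises the open A4 by 5 semitones to D5; fretting 12 more gives A4 + 5 + 12 = A4 + 17 semitones, landing on D.

D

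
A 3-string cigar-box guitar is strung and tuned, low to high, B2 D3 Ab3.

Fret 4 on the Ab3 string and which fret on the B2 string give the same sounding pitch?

13

Fret 4 on Ab3 is MIDI 56 + 4 = 60 (C4). On the B2 string (open MIDI 47), that pitch is 60 − 47 = fret 13.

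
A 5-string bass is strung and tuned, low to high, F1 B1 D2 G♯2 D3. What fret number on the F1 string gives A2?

A2 is 16 semitones above the open F1 (F–F#–G–G#–…–G–G#–A), so it sits at fret 16.

16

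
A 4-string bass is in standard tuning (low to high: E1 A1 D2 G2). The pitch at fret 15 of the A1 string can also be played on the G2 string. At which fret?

5

A1 at fret 15 is A1 + 15 semitones = C3.
The open G2 string is 10 semitones above the open A1, so the same pitch on the G2 string lies at fret 15 − 10 = 5.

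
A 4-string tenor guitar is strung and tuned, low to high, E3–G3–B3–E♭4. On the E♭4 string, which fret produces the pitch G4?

4

G4 is 4 semitones above the open E♭4 (Eb–E–F–Gb–G), so it sits at fret 4.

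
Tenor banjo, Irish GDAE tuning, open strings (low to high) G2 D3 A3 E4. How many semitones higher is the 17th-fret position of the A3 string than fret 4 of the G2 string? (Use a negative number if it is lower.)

A3 at fret 17 → D5 (MIDI 74); G2 at fret 4 → B2 (MIDI 47).
74 − 47 = 27, so the two pitches are 27 semitones apart.

27 semitones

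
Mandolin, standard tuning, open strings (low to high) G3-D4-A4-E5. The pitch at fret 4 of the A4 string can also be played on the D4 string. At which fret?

A4 at fret 4 is A4 + 4 semitones = C#5.
The open D4 string is 7 semitones below the open A4, so the same pitch on the D4 string lies at fret 4 + 7 = 11.

11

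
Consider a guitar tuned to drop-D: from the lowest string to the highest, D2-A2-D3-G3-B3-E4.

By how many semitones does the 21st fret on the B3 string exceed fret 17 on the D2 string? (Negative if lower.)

B3 at fret 21 → G#5 (MIDI 80); D2 at fret 17 → G3 (MIDI 55).
80 − 55 = 25, so the two pitches are 25 semitones apart.

25 semitones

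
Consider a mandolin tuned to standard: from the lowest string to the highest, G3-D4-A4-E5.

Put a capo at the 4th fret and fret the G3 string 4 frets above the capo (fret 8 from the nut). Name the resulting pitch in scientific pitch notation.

The capo raises the open G3 by 4 semitones to B3; fretting 4 more gives G3 + 4 + 4 = G3 + 8 semitones = D#4.
(Also written Eb.)

D#4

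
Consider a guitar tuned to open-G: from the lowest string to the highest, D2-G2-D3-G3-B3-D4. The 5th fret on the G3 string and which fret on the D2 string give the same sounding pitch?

22

Fret 5 on G3 is MIDI 55 + 5 = 60 (C4). On the D2 string (open MIDI 38), that pitch is 60 − 38 = fret 22.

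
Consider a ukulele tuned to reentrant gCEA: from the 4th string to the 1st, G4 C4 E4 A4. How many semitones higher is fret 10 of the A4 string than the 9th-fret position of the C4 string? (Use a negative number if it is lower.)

10 semitones

A4 at fret 10 → G5 (MIDI 79); C4 at fret 9 → A4 (MIDI 69).
79 − 69 = 10, so the two pitches are 10 semitones apart.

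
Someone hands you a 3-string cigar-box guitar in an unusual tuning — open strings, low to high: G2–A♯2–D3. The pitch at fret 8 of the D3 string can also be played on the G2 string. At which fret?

D3 at fret 8 is D3 + 8 semitones = A♯3.
The open G2 string is 7 semitones below the open D3, so the same pitch on the G2 string lies at fret 8 + 7 = 15.

15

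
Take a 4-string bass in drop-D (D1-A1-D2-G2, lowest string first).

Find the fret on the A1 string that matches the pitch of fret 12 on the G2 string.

G2 at fret 12 is G2 + 12 semitones = G3.
The open A1 string is 10 semitones below the open G2, so the same pitch on the A1 string lies at fret 12 + 10 = 22.

22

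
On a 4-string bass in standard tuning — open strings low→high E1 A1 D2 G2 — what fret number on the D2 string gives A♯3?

20

A♯3 is 20 semitones above the open D2 (D–D#–E–F–…–G#–A–A#), so it sits at fret 20.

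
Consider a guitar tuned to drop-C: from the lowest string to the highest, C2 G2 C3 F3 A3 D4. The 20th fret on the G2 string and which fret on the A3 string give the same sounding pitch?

G2 at fret 20 is G2 + 20 semitones = D♯4.
The open A3 string is 14 semitones above the open G2, so the same pitch on the A3 string lies at fret 20 − 14 = 6.

6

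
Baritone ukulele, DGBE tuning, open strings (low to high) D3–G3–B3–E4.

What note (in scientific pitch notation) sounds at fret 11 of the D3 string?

C♯4

D3 is MIDI 50. Adding 11 gives 61, which is C♯4.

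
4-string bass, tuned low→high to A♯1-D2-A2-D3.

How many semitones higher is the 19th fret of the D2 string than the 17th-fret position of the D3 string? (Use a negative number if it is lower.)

-10 semitones

D2 at fret 19 → A3 (MIDI 57); D3 at fret 17 → G4 (MIDI 67).
57 − 67 = -10, so the two pitches are 10 semitones apart.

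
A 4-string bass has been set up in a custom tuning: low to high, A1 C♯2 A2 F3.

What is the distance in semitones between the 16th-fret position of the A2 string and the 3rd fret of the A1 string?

A2 at fret 16 → C♯4 (MIDI 61); A1 at fret 3 → C2 (MIDI 36).
61 − 36 = 25, so the two pitches are 25 semitones apart, with C♯4 the higher.

25 semitones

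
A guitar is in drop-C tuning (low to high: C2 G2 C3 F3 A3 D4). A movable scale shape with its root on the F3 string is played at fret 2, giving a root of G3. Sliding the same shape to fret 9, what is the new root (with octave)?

D4

Moving from fret 2 to fret 9 shifts the root by 7 semitones.
G3 up 7 semitones is D4.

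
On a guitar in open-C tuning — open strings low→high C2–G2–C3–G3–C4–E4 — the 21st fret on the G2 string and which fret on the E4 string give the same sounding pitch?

Fret 21 on G2 is MIDI 43 + 21 = 64 (E4). On the E4 string (open MIDI 64), that pitch is 64 − 64 = fret 0.

0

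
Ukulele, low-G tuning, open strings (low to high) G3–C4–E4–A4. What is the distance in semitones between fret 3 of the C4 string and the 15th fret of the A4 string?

C4 at fret 3 → D#4 (MIDI 63); A4 at fret 15 → C6 (MIDI 84).
63 − 84 = -21, so the two pitches are 21 semitones apart, with C6 the higher.

21 semitones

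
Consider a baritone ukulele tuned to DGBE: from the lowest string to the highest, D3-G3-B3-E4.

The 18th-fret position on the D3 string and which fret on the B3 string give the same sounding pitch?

D3 at fret 18 is D3 + 18 semitones = G#4.
The open B3 string is 9 semitones above the open D3, so the same pitch on the B3 string lies at fret 18 − 9 = 9.

9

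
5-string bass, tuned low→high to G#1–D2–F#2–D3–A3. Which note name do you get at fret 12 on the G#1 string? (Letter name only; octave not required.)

G#

G#1 is MIDI 32. Adding 12 gives 44; 44 mod 12 = 8, i.e. G#.
(Equivalently spelled Ab.)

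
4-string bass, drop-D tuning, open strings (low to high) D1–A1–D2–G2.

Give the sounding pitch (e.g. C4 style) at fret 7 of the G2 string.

D3

Each fret is one semitone, so G2 + 7 = D3.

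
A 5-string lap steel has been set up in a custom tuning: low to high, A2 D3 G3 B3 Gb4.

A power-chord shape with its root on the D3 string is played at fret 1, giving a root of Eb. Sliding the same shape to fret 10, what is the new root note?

Moving from fret 1 to fret 10 shifts the root by 9 semitones.
Eb up 9 semitones is C.

C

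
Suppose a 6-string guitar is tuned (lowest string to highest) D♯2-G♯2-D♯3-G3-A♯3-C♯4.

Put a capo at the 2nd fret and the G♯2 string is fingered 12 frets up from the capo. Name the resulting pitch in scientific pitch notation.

A♯3

The capo raises the open G♯2 by 2 semitones to A♯2; fretting 12 more gives G♯2 + 2 + 12 = G♯2 + 14 semitones = A♯3.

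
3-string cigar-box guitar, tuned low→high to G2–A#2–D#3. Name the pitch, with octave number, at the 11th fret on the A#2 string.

A3

Each fret is one semitone, so A#2 + 11 = A3.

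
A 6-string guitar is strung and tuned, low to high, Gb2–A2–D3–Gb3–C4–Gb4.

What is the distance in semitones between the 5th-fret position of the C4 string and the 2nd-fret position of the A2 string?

C4 at fret 5 → F4 (MIDI 65); A2 at fret 2 → B2 (MIDI 47).
65 − 47 = 18, so the two pitches are 18 semitones apart, with F4 the higher.

18 semitones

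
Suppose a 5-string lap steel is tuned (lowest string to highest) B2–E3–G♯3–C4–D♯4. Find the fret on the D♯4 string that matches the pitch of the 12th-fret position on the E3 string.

1

E3 at fret 12 is E3 + 12 semitones = E4.
The open D♯4 string is 11 semitones above the open E3, so the same pitch on the D♯4 string lies at fret 12 − 11 = 1.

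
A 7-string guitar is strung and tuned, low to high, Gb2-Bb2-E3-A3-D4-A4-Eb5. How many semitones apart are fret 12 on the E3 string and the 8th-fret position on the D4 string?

6 semitones

E3 at fret 12 → E4 (MIDI 64); D4 at fret 8 → Bb4 (MIDI 70).
64 − 70 = -6, so the two pitches are 6 semitones apart, with Bb4 the higher.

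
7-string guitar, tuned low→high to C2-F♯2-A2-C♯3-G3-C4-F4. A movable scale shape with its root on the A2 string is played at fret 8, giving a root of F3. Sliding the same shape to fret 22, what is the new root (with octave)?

Moving from fret 8 to fret 22 shifts the root by 14 semitones.
F3 up 14 semitones is G4.

G4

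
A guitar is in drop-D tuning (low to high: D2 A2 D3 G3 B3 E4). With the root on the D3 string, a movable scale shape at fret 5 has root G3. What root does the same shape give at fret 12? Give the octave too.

D4

Moving from fret 5 to fret 12 shifts the root by 7 semitones.
G3 up 7 semitones is D4.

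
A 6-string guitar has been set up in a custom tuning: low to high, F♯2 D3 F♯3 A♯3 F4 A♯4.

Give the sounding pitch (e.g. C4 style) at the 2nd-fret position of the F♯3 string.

Each fret is one semitone, so F♯3 + 2 = G♯3.
(Equivalently spelled A♭3.)

G♯3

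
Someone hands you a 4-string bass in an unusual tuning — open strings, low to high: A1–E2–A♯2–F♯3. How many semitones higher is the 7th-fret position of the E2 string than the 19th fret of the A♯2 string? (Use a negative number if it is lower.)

E2 at fret 7 → B2 (MIDI 47); A♯2 at fret 19 → F4 (MIDI 65).
47 − 65 = -18, so the two pitches are 18 semitones apart.

-18 semitones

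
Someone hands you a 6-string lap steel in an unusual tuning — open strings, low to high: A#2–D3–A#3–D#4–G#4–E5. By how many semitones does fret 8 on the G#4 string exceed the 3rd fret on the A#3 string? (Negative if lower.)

15 semitones

G#4 at fret 8 → E5 (MIDI 76); A#3 at fret 3 → C#4 (MIDI 61).
76 − 61 = 15, so the two pitches are 15 semitones apart.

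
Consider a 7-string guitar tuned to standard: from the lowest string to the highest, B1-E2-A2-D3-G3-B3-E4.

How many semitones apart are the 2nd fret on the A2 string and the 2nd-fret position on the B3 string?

A2 at fret 2 → B2 (MIDI 47); B3 at fret 2 → C#4 (MIDI 61).
47 − 61 = -14, so the two pitches are 14 semitones apart, with C#4 the higher.

14 semitones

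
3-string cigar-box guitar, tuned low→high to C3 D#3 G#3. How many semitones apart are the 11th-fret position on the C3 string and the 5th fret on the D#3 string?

C3 at fret 11 → B3 (MIDI 59); D#3 at fret 5 → G#3 (MIDI 56).
59 − 56 = 3, so the two pitches are 3 semitones apart, with B3 the higher.

3 semitones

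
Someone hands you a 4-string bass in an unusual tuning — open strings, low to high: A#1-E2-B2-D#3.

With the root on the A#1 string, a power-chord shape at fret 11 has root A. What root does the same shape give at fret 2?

C

Moving from fret 11 to fret 2 shifts the root by -9 semitones.
A down 9 semitones is C.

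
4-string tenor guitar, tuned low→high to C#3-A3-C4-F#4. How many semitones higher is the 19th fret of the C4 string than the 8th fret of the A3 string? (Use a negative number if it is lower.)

C4 at fret 19 → G5 (MIDI 79); A3 at fret 8 → F4 (MIDI 65).
79 − 65 = 14, so the two pitches are 14 semitones apart.

14 semitones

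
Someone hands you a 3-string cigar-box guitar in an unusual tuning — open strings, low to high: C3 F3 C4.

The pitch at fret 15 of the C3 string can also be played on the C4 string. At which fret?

C3 at fret 15 is C3 + 15 semitones = D♯4.
The open C4 string is 12 semitones above the open C3, so the same pitch on the C4 string lies at fret 15 − 12 = 3.

3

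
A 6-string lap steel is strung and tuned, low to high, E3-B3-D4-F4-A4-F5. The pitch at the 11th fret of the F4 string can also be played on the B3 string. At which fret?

17

Fret 11 on F4 is MIDI 65 + 11 = 76 (E5). On the B3 string (open MIDI 59), that pitch is 76 − 59 = fret 17.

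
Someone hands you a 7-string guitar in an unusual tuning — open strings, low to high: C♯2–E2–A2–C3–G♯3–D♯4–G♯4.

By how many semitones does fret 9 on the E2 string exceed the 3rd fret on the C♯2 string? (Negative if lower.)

E2 at fret 9 → C♯3 (MIDI 49); C♯2 at fret 3 → E2 (MIDI 40).
49 − 40 = 9, so the two pitches are 9 semitones apart.

9 semitones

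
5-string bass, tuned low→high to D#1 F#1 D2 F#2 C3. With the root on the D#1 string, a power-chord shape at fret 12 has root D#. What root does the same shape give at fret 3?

F#

Moving from fret 12 to fret 3 shifts the root by -9 semitones.
D# down 9 semitones is F#.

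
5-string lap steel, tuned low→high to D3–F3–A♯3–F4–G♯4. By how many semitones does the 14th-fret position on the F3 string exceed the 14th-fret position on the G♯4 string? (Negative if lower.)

-15 semitones

F3 at fret 14 → G4 (MIDI 67); G♯4 at fret 14 → A♯5 (MIDI 82).
67 − 82 = -15, so the two pitches are 15 semitones apart.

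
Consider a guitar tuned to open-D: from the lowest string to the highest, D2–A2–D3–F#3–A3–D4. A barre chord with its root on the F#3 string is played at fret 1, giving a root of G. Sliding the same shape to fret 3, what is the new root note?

Moving from fret 1 to fret 3 shifts the root by 2 semitones.
G up 2 semitones is A.

A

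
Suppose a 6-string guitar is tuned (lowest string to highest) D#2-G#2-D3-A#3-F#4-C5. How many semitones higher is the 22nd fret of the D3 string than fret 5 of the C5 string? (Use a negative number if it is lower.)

D3 at fret 22 → C5 (MIDI 72); C5 at fret 5 → F5 (MIDI 77).
72 − 77 = -5, so the two pitches are 5 semitones apart.

-5 semitones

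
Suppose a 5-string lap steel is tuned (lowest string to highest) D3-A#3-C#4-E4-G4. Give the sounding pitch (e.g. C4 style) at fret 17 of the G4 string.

C6

Each fret is one semitone, so G4 + 17 = C6.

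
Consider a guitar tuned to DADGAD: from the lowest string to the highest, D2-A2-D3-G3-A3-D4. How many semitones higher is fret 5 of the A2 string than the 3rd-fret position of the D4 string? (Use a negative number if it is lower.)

-15 semitones

A2 at fret 5 → D3 (MIDI 50); D4 at fret 3 → F4 (MIDI 65).
50 − 65 = -15, so the two pitches are 15 semitones apart.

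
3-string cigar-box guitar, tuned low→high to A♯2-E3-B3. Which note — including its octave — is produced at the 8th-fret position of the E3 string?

C4

E3 is MIDI 52. Adding 8 gives 60, which is C4.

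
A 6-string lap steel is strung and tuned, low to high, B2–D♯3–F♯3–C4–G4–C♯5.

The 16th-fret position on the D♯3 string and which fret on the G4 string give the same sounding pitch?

Fret 16 on D♯3 is MIDI 51 + 16 = 67 (G4). On the G4 string (open MIDI 67), that pitch is 67 − 67 = fret 0.

0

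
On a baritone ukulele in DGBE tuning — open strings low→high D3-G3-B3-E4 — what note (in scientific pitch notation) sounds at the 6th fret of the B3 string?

F4

B3 is MIDI 59. Adding 6 gives 65, which is F4.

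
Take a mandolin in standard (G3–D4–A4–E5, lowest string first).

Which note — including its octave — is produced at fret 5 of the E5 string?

A5

The open E5 string plus 5 semitones: E–F–F#–G–G#–A.
No B→C boundary is crossed, so the octave stays at 5.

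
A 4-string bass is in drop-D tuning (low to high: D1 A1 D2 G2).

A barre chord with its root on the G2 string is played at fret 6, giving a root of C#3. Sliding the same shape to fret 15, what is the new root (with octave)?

Moving from fret 6 to fret 15 shifts the root by 9 semitones.
C#3 up 9 semitones is A#3.

A#3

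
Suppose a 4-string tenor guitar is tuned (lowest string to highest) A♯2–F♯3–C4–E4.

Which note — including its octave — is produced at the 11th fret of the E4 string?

Each fret is one semitone, so E4 + 11 = D♯5.

D♯5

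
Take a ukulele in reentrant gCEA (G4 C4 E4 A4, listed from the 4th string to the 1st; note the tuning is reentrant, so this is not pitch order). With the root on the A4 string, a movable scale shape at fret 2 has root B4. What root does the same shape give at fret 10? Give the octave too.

Moving from fret 2 to fret 10 shifts the root by 8 semitones.
B4 up 8 semitones is G5.

G5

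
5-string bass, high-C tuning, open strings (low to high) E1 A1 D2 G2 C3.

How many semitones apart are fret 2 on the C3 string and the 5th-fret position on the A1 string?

C3 at fret 2 → D3 (MIDI 50); A1 at fret 5 → D2 (MIDI 38).
50 − 38 = 12, so the two pitches are 12 semitones apart, with D3 the higher.

12 semitones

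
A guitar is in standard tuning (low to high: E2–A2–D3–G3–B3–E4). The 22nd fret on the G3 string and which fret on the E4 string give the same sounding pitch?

G3 at fret 22 is G3 + 22 semitones = F5.
The open E4 string is 9 semitones above the open G3, so the same pitch on the E4 string lies at fret 22 − 9 = 13.

13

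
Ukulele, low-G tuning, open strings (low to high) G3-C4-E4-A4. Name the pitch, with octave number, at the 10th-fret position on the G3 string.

F4

Each fret is one semitone, so G3 + 10 = F4.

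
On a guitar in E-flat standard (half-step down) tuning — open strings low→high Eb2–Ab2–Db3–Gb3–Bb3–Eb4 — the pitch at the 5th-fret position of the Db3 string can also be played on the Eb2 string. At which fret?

Fret 5 on Db3 is MIDI 49 + 5 = 54 (Gb3). On the Eb2 string (open MIDI 39), that pitch is 54 − 39 = fret 15.

15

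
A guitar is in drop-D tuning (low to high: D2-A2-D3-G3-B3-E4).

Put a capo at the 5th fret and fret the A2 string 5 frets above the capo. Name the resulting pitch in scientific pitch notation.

The capo raises the open A2 by 5 semitones to D3; fretting 5 more gives A2 + 5 + 5 = A2 + 10 semitones = G3.

G3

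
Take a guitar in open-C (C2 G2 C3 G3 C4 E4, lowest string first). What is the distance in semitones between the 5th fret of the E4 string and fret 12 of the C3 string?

E4 at fret 5 → A4 (MIDI 69); C3 at fret 12 → C4 (MIDI 60).
69 − 60 = 9, so the two pitches are 9 semitones apart, with A4 the higher.

9 semitones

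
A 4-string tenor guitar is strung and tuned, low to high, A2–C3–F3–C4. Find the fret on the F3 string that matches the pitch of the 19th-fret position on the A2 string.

11

Fret 19 on A2 is MIDI 45 + 19 = 64 (E4). On the F3 string (open MIDI 53), that pitch is 64 − 53 = fret 11.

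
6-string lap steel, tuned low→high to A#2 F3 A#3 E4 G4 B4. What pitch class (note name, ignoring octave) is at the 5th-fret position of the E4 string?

Each fret is one semitone, so E4 + 5 = A.

A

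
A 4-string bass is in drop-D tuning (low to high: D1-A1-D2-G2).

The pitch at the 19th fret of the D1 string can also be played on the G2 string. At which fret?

Fret 19 on D1 is MIDI 26 + 19 = 45 (A2). On the G2 string (open MIDI 43), that pitch is 45 − 43 = fret 2.

2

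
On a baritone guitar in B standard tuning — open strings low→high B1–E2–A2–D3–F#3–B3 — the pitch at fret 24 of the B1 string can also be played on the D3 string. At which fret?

B1 at fret 24 is B1 + 24 semitones = B3.
The open D3 string is 15 semitones above the open B1, so the same pitch on the D3 string lies at fret 24 − 15 = 9.

9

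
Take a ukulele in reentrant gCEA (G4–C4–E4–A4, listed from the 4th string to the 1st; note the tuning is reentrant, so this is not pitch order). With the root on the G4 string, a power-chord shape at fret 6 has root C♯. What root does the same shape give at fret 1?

Moving from fret 6 to fret 1 shifts the root by -5 semitones.
C♯ down 5 semitones is G♯.

G♯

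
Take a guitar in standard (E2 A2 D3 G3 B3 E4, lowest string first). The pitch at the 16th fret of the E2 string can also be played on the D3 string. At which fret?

6

E2 at fret 16 is E2 + 16 semitones = G#3.
The open D3 string is 10 semitones above the open E2, so the same pitch on the D3 string lies at fret 16 − 10 = 6.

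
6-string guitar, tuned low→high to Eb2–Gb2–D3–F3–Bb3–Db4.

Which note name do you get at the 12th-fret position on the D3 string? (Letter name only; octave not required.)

Each fret is one semitone, so D3 + 12 = D.

D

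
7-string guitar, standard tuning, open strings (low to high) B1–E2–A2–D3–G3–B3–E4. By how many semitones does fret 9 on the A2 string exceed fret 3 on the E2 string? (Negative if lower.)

11 semitones

A2 at fret 9 → F#3 (MIDI 54); E2 at fret 3 → G2 (MIDI 43).
54 − 43 = 11, so the two pitches are 11 semitones apart.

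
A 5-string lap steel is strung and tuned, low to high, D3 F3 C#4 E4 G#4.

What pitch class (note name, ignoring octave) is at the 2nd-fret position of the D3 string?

The open D3 string plus 2 semitones: D–D#–E.

E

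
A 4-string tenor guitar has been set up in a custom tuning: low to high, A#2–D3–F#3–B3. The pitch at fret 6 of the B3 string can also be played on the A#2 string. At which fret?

Fret 6 on B3 is MIDI 59 + 6 = 65 (F4). On the A#2 string (open MIDI 46), that pitch is 65 − 46 = fret 19.

19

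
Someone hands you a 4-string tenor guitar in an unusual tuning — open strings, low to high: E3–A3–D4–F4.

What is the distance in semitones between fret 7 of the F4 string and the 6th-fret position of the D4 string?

F4 at fret 7 → C5 (MIDI 72); D4 at fret 6 → A♭4 (MIDI 68).
72 − 68 = 4, so the two pitches are 4 semitones apart, with C5 the higher.

4 semitones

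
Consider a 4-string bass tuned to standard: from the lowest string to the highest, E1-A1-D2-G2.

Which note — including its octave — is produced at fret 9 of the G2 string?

Each fret is one semitone, so G2 + 9 = E3.

E3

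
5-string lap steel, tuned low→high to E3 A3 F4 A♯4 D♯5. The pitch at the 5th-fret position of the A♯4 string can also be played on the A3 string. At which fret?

18

Fret 5 on A♯4 is MIDI 70 + 5 = 75 (D♯5). On the A3 string (open MIDI 57), that pitch is 75 − 57 = fret 18.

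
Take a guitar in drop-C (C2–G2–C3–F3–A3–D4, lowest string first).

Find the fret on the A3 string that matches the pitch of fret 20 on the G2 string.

6

Fret 20 on G2 is MIDI 43 + 20 = 63 (D#4). On the A3 string (open MIDI 57), that pitch is 63 − 57 = fret 6.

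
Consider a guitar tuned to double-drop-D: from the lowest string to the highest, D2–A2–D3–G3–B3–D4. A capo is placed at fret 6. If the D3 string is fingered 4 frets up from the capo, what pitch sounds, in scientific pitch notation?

The capo raises the open D3 by 6 semitones to G#3; fretting 4 more gives D3 + 6 + 4 = D3 + 10 semitones = C4.

C4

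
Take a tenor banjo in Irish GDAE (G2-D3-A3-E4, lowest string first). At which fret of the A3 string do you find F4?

8

F4 is 8 semitones above the open A3 (A–A#–B–C–C#–D–D#–E–F), so it sits at fret 8.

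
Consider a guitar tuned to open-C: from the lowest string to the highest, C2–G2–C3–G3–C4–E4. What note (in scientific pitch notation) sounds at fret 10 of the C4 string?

C4 is MIDI 60. Adding 10 gives 70, which is A#4.
(Equivalently spelled Bb4.)

A#4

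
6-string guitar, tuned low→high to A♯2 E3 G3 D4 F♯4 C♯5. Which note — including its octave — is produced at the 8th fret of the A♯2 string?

The open A♯2 string plus 8 semitones: A#–B–C–C#–D–D#–E–F–F#.
The walk passes from B into C once, so the octave number goes from 2 to 3.

F♯3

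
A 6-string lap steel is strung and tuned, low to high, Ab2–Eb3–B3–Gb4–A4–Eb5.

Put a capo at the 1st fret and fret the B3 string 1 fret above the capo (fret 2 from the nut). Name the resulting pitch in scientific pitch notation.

The capo raises the open B3 by 1 semitone to C4; fretting 1 more gives B3 + 1 + 1 = B3 + 2 semitones = Db4.
(Also written C#.)

Db4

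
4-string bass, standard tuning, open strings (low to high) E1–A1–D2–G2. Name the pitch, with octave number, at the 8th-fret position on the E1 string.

Each fret is one semitone, so E1 + 8 = C2.

C2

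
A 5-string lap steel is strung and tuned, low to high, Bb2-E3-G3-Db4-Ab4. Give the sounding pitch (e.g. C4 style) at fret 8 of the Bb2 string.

Gb3

Each fret is one semitone, so Bb2 + 8 = Gb3.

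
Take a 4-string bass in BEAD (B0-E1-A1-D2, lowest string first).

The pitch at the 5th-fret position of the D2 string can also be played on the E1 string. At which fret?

D2 at fret 5 is D2 + 5 semitones = G2.
The open E1 string is 10 semitones below the open D2, so the same pitch on the E1 string lies at fret 5 + 10 = 15.

15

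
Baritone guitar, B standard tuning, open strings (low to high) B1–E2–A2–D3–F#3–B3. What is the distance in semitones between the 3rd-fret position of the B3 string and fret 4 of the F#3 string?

B3 at fret 3 → D4 (MIDI 62); F#3 at fret 4 → A#3 (MIDI 58).
62 − 58 = 4, so the two pitches are 4 semitones apart, with D4 the higher.

4 semitones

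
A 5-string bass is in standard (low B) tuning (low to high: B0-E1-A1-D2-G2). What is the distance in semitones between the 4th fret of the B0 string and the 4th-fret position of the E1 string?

B0 at fret 4 → D♯1 (MIDI 27); E1 at fret 4 → G♯1 (MIDI 32).
27 − 32 = -5, so the two pitches are 5 semitones apart, with G♯1 the higher.

5 semitones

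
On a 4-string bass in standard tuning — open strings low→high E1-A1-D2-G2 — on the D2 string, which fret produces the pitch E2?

E2 is 2 semitones above the open D2 (D–D#–E), so it sits at fret 2.

2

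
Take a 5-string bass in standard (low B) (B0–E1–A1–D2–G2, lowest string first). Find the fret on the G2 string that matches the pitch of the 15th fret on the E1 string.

0

Fret 15 on E1 is MIDI 28 + 15 = 43 (G2). On the G2 string (open MIDI 43), that pitch is 43 − 43 = fret 0.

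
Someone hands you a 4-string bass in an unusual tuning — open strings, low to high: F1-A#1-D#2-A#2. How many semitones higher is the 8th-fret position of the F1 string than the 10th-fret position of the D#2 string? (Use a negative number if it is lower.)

F1 at fret 8 → C#2 (MIDI 37); D#2 at fret 10 → C#3 (MIDI 49).
37 − 49 = -12, so the two pitches are 12 semitones apart.

-12 semitones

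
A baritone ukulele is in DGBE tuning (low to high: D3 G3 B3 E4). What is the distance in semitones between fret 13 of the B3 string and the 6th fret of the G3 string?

B3 at fret 13 → C5 (MIDI 72); G3 at fret 6 → C#4 (MIDI 61).
72 − 61 = 11, so the two pitches are 11 semitones apart, with C5 the higher.

11 semitones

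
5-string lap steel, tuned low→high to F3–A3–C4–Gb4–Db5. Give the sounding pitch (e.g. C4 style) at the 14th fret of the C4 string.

D5

C4 is MIDI 60. Adding 14 gives 74, which is D5.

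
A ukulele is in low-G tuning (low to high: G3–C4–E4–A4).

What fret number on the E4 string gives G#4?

G#4 is 4 semitones above the open E4 (E–F–F#–G–G#), so it sits at fret 4.

4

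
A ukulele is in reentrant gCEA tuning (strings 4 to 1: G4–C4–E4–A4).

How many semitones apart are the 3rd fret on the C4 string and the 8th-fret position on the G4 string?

12 semitones

C4 at fret 3 → D♯4 (MIDI 63); G4 at fret 8 → D♯5 (MIDI 75).
63 − 75 = -12, so the two pitches are 12 semitones apart, with D♯5 the higher.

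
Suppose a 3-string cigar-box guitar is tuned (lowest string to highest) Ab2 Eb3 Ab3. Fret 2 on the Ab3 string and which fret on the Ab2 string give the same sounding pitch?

Ab3 at fret 2 is Ab3 + 2 semitones = Bb3.
The open Ab2 string is 12 semitones below the open Ab3, so the same pitch on the Ab2 string lies at fret 2 + 12 = 14.

14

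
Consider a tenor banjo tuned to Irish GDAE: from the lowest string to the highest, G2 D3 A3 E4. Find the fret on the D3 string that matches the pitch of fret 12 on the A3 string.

19

A3 at fret 12 is A3 + 12 semitones = A4.
The open D3 string is 7 semitones below the open A3, so the same pitch on the D3 string lies at fret 12 + 7 = 19.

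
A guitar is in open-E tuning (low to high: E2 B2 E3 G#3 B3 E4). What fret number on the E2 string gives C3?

8

C3 is 8 semitones above the open E2 (E–F–F#–G–G#–A–A#–B–C), so it sits at fret 8.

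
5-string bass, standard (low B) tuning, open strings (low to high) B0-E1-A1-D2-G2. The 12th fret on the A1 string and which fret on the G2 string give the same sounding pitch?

A1 at fret 12 is A1 + 12 semitones = A2.
The open G2 string is 10 semitones above the open A1, so the same pitch on the G2 string lies at fret 12 − 10 = 2.

2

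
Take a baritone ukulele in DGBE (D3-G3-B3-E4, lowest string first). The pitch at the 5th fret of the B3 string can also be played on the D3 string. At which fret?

Fret 5 on B3 is MIDI 59 + 5 = 64 (E4). On the D3 string (open MIDI 50), that pitch is 64 − 50 = fret 14.

14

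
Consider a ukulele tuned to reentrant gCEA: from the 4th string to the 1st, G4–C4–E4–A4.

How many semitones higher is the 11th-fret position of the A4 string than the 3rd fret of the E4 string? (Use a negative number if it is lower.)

A4 at fret 11 → G#5 (MIDI 80); E4 at fret 3 → G4 (MIDI 67).
80 − 67 = 13, so the two pitches are 13 semitones apart.

13 semitones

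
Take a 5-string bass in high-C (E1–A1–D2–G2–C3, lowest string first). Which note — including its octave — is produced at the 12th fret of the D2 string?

D3

Each fret is one semitone, so D2 + 12 = D3.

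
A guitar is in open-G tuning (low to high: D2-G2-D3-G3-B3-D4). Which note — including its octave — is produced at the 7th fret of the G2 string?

The open G2 string plus 7 semitones: G–G#–A–A#–B–C–C#–D.
The walk passes from B into C once, so the octave number goes from 2 to 3.

D3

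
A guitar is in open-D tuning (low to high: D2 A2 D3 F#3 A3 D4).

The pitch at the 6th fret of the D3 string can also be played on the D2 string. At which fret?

18

Fret 6 on D3 is MIDI 50 + 6 = 56 (G#3). On the D2 string (open MIDI 38), that pitch is 56 − 38 = fret 18.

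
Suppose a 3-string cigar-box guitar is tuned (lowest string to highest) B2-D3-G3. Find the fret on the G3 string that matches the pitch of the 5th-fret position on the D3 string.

0

Fret 5 on D3 is MIDI 50 + 5 = 55 (G3). On the G3 string (open MIDI 55), that pitch is 55 − 55 = fret 0.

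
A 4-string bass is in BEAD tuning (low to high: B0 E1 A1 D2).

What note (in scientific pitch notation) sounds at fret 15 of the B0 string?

The open B0 string plus 15 semitones: B–C–C#–D–…–C–C#–D.
The walk passes from B into C 2 times, so the octave number goes from 0 to 2.

D2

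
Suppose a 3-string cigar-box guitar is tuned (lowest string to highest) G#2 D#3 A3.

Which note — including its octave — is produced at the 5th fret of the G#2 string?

Each fret is one semitone, so G#2 + 5 = C#3.
(Equivalently spelled Db3.)

C#3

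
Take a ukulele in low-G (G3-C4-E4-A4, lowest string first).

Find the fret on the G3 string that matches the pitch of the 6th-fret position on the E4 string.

15

E4 at fret 6 is E4 + 6 semitones = A♯4.
The open G3 string is 9 semitones below the open E4, so the same pitch on the G3 string lies at fret 6 + 9 = 15.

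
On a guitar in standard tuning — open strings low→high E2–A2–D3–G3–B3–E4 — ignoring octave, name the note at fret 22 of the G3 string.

F

G3 is MIDI 55. Adding 22 gives 77; 77 mod 12 = 5, i.e. F.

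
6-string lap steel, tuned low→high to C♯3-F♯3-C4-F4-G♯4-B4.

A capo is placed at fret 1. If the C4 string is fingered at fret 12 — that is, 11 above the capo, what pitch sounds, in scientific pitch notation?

C5

The capo raises the open C4 by 1 semitone to C♯4; fretting 11 more gives C4 + 1 + 11 = C4 + 12 semitones = C5.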